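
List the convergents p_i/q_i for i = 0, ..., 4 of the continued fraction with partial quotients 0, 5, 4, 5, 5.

Using the convergent recurrence p_i = a_i*p_{i-1} + p_{i-2}, q_i = a_i*q_{i-1} + q_{i-2} with p_{-2}=0, p_{-1}=1, q_{-2}=1, q_{-1}=0:
  i=0: a_0=0, p_0 = 0*1 + 0 = 0, q_0 = 0*0 + 1 = 1.
  i=1: a_1=5, p_1 = 5*0 + 1 = 1, q_1 = 5*1 + 0 = 5.
  i=2: a_2=4, p_2 = 4*1 + 0 = 4, q_2 = 4*5 + 1 = 21.
  i=3: a_3=5, p_3 = 5*4 + 1 = 21, q_3 = 5*21 + 5 = 110.
  i=4: a_4=5, p_4 = 5*21 + 4 = 109, q_4 = 5*110 + 21 = 571.

0/1, 1/5, 4/21, 21/110, 109/571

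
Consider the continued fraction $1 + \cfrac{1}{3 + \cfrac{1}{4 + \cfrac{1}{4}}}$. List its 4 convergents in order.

Using the convergent recurrence p_i = a_i*p_{i-1} + p_{i-2}, q_i = a_i*q_{i-1} + q_{i-2} with p_{-2}=0, p_{-1}=1, q_{-2}=1, q_{-1}=0:
  i=0: a_0=1, p_0 = 1*1 + 0 = 1, q_0 = 1*0 + 1 = 1.
  i=1: a_1=3, p_1 = 3*1 + 1 = 4, q_1 = 3*1 + 0 = 3.
  i=2: a_2=4, p_2 = 4*4 + 1 = 17, q_2 = 4*3 + 1 = 13.
  i=3: a_3=4, p_3 = 4*17 + 4 = 72, q_3 = 4*13 + 3 = 55.

1/1, 4/3, 17/13, 72/55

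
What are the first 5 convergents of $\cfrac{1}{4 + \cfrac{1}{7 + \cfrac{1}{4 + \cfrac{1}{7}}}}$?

Using the convergent recurrence p_i = a_i*p_{i-1} + p_{i-2}, q_i = a_i*q_{i-1} + q_{i-2} with p_{-2}=0, p_{-1}=1, q_{-2}=1, q_{-1}=0:
  i=0: a_0=0, p_0 = 0*1 + 0 = 0, q_0 = 0*0 + 1 = 1.
  i=1: a_1=4, p_1 = 4*0 + 1 = 1, q_1 = 4*1 + 0 = 4.
  i=2: a_2=7, p_2 = 7*1 + 0 = 7, q_2 = 7*4 + 1 = 29.
  i=3: a_3=4, p_3 = 4*7 + 1 = 29, q_3 = 4*29 + 4 = 120.
  i=4: a_4=7, p_4 = 7*29 + 7 = 210, q_4 = 7*120 + 29 = 869.

0/1, 1/4, 7/29, 29/120, 210/869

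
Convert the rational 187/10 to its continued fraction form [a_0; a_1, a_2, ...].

Run the Euclidean algorithm on 187 and 10; the successive quotients are the partial quotients a_0, a_1, ... (each step inverts the fractional part left over by the previous one):
  187 = 18*10 + 7, so a_0 = 18.
  10 = 1*7 + 3, so a_1 = 1.
  7 = 2*3 + 1, so a_2 = 2.
  3 = 3*1 + 0, so a_3 = 3.
The remainder reaches 0 after 4 divisions, so the expansion has 4 partial quotients, read off in order.

[18; 1, 2, 3]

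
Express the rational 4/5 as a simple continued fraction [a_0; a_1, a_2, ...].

Run the Euclidean algorithm on 4 and 5; the successive quotients are the partial quotients a_0, a_1, ... (each step inverts the fractional part left over by the previous one):
  4 = 0*5 + 4, so a_0 = 0.
  5 = 1*4 + 1, so a_1 = 1.
  4 = 4*1 + 0, so a_2 = 4.
The remainder reaches 0 after 3 divisions, so the expansion has 3 partial quotients, read off in order.

[0; 1, 4]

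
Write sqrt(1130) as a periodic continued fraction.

[33; (1, 1, 1, 1, 1, 1, 66)]

Write x_i = (sqrt(1130) + m_i)/d_i with (m_0, d_0) = (0, 1). a_0 = floor(sqrt(1130)) = 33, since 33^2 = 1089 <= 1130 < 1156 = 34^2.
Iterate m_{i+1} = d_i*a_i - m_i, d_{i+1} = (1130 - m_{i+1}^2)/d_i, a_{i+1} = floor((a_0 + m_{i+1})/d_{i+1}):
  m_1 = 1*33 - 0 = 33, d_1 = (1130 - 33^2)/1 = 41/1 = 41, a_1 = floor((33 + 33)/41) = 1.
  m_2 = 41*1 - 33 = 8, d_2 = (1130 - 8^2)/41 = 1066/41 = 26, a_2 = floor((33 + 8)/26) = 1.
  m_3 = 26*1 - 8 = 18, d_3 = (1130 - 18^2)/26 = 806/26 = 31, a_3 = floor((33 + 18)/31) = 1.
  m_4 = 31*1 - 18 = 13, d_4 = (1130 - 13^2)/31 = 961/31 = 31, a_4 = floor((33 + 13)/31) = 1.
  m_5 = 31*1 - 13 = 18, d_5 = (1130 - 18^2)/31 = 806/31 = 26, a_5 = floor((33 + 18)/26) = 1.
  m_6 = 26*1 - 18 = 8, d_6 = (1130 - 8^2)/26 = 1066/26 = 41, a_6 = floor((33 + 8)/41) = 1.
  m_7 = 41*1 - 8 = 33, d_7 = (1130 - 33^2)/41 = 41/41 = 1, a_7 = floor((33 + 33)/1) = 66.
  m_8 = 1*66 - 33 = 33, d_8 = (1130 - 33^2)/1 = 41/1 = 41: (m_8, d_8) = (m_1, d_1) = (33, 41), so from here the quotients repeat a_1, ..., a_7; the period length is 7.
Hence the expansion of sqrt(1130) is a_0 = 33 followed by the repeating block 1, 1, 1, 1, 1, 1, 66 (period 7).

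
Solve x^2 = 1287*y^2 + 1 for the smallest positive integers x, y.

First expand sqrt(1287) as a continued fraction. With x_i = (sqrt(1287) + m_i)/d_i and (m_0, d_0) = (0, 1): a_0 = floor(sqrt(1287)) = 35, since 35^2 = 1225 <= 1287 < 1296 = 36^2.
Iterate m_{i+1} = d_i*a_i - m_i, d_{i+1} = (1287 - m_{i+1}^2)/d_i, a_{i+1} = floor((a_0 + m_{i+1})/d_{i+1}):
  m_1 = 1*35 - 0 = 35, d_1 = (1287 - 35^2)/1 = 62/1 = 62, a_1 = floor((35 + 35)/62) = 1.
  m_2 = 62*1 - 35 = 27, d_2 = (1287 - 27^2)/62 = 558/62 = 9, a_2 = floor((35 + 27)/9) = 6.
  m_3 = 9*6 - 27 = 27, d_3 = (1287 - 27^2)/9 = 558/9 = 62, a_3 = floor((35 + 27)/62) = 1.
  m_4 = 62*1 - 27 = 35, d_4 = (1287 - 35^2)/62 = 62/62 = 1, a_4 = floor((35 + 35)/1) = 70.
  m_5 = 1*70 - 35 = 35, d_5 = (1287 - 35^2)/1 = 62/1 = 62: (m_5, d_5) = (m_1, d_1) = (35, 62), so from here the quotients repeat a_1, ..., a_4; the period length is 4.
So sqrt(1287) = [35; (1, 6, 1, 70)] with period length k = 4.
k is even, so the fundamental solution of x^2 - 1287y^2 = 1 is (p_{k-1}, q_{k-1}) = (p_3, q_3); compute convergents through index 3.
Convergents (p_i = a_i*p_{i-1} + p_{i-2}, q_i = a_i*q_{i-1} + q_{i-2} with p_{-2}=0, p_{-1}=1, q_{-2}=1, q_{-1}=0):
  i=0: a_0=35, p_0 = 35*1 + 0 = 35, q_0 = 35*0 + 1 = 1.
  i=1: a_1=1, p_1 = 1*35 + 1 = 36, q_1 = 1*1 + 0 = 1.
  i=2: a_2=6, p_2 = 6*36 + 35 = 251, q_2 = 6*1 + 1 = 7.
  i=3: a_3=1, p_3 = 1*251 + 36 = 287, q_3 = 1*7 + 1 = 8.
Check: 287^2 - 1287*8^2 = 82369 - 82368 = 1, so (x, y) = (287, 8) solves the equation, and by the theorem it is the least positive solution.

(x, y) = (287, 8)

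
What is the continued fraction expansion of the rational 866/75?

Run the Euclidean algorithm on 866 and 75; the successive quotients are the partial quotients a_0, a_1, ... (each step inverts the fractional part left over by the previous one):
  866 = 11*75 + 41, so a_0 = 11.
  75 = 1*41 + 34, so a_1 = 1.
  41 = 1*34 + 7, so a_2 = 1.
  34 = 4*7 + 6, so a_3 = 4.
  7 = 1*6 + 1, so a_4 = 1.
  6 = 6*1 + 0, so a_5 = 6.
The remainder reaches 0 after 6 divisions, so the expansion has 6 partial quotients, read off in order.

[11; 1, 1, 4, 1, 6]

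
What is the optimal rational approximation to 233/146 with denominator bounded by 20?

Expand x = 233/146 as a continued fraction with the Euclidean algorithm:
  233 = 1*146 + 87, so a_0 = 1.
  146 = 1*87 + 59, so a_1 = 1.
  87 = 1*59 + 28, so a_2 = 1.
  59 = 2*28 + 3, so a_3 = 2.
  28 = 9*3 + 1, so a_4 = 9.
  3 = 3*1 + 0, so a_5 = 3.
so x = [1; 1, 1, 2, 9, 3].
Convergents (p_i = a_i*p_{i-1} + p_{i-2}, q_i = a_i*q_{i-1} + q_{i-2} with p_{-2}=0, p_{-1}=1, q_{-2}=1, q_{-1}=0), until the denominator exceeds 20:
  i=0: a_0=1, p_0 = 1*1 + 0 = 1, q_0 = 1*0 + 1 = 1.
  i=1: a_1=1, p_1 = 1*1 + 1 = 2, q_1 = 1*1 + 0 = 1.
  i=2: a_2=1, p_2 = 1*2 + 1 = 3, q_2 = 1*1 + 1 = 2.
  i=3: a_3=2, p_3 = 2*3 + 2 = 8, q_3 = 2*2 + 1 = 5.
  i=4: a_4=9, p_4 = 9*8 + 3 = 75, q_4 = 9*5 + 2 = 47.
q_4 = 47 > 20, so the last convergent with denominator <= 20 is p_3/q_3 = 8/5.
The closest fraction with denominator <= 20 is either p_3/q_3 or the intermediate fraction (k*p_3 + p_2)/(k*q_3 + q_2) with the largest k >= 1 whose denominator stays <= 20; these approach x as k grows, and every other convergent or intermediate fraction in range is farther away.
Largest k: floor((20 - q_2)/q_3) = floor((20 - 2)/5) = 3.
That gives (3*8 + 3)/(3*5 + 2) = 27/17.
Compare the errors: |x - 8/5| = |233*5 - 8*146|/(146*5) = 3/730, and |x - 27/17| = |233*17 - 27*146|/(146*17) = 19/2482.
Cross-multiplying, 3*2482 = 7446 < 13870 = 19*730, so 3/730 is smaller: the convergent 8/5 is closer to x than 27/17.

8/5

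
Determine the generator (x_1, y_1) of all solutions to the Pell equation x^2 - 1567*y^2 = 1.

First expand sqrt(1567) as a continued fraction. With x_i = (sqrt(1567) + m_i)/d_i and (m_0, d_0) = (0, 1): a_0 = floor(sqrt(1567)) = 39, since 39^2 = 1521 <= 1567 < 1600 = 40^2.
Iterate m_{i+1} = d_i*a_i - m_i, d_{i+1} = (1567 - m_{i+1}^2)/d_i, a_{i+1} = floor((a_0 + m_{i+1})/d_{i+1}):
  m_1 = 1*39 - 0 = 39, d_1 = (1567 - 39^2)/1 = 46/1 = 46, a_1 = floor((39 + 39)/46) = 1.
  m_2 = 46*1 - 39 = 7, d_2 = (1567 - 7^2)/46 = 1518/46 = 33, a_2 = floor((39 + 7)/33) = 1.
  m_3 = 33*1 - 7 = 26, d_3 = (1567 - 26^2)/33 = 891/33 = 27, a_3 = floor((39 + 26)/27) = 2.
  m_4 = 27*2 - 26 = 28, d_4 = (1567 - 28^2)/27 = 783/27 = 29, a_4 = floor((39 + 28)/29) = 2.
  m_5 = 29*2 - 28 = 30, d_5 = (1567 - 30^2)/29 = 667/29 = 23, a_5 = floor((39 + 30)/23) = 3.
  m_6 = 23*3 - 30 = 39, d_6 = (1567 - 39^2)/23 = 46/23 = 2, a_6 = floor((39 + 39)/2) = 39.
  m_7 = 2*39 - 39 = 39, d_7 = (1567 - 39^2)/2 = 46/2 = 23, a_7 = floor((39 + 39)/23) = 3.
  m_8 = 23*3 - 39 = 30, d_8 = (1567 - 30^2)/23 = 667/23 = 29, a_8 = floor((39 + 30)/29) = 2.
  m_9 = 29*2 - 30 = 28, d_9 = (1567 - 28^2)/29 = 783/29 = 27, a_9 = floor((39 + 28)/27) = 2.
  m_10 = 27*2 - 28 = 26, d_10 = (1567 - 26^2)/27 = 891/27 = 33, a_10 = floor((39 + 26)/33) = 1.
  m_11 = 33*1 - 26 = 7, d_11 = (1567 - 7^2)/33 = 1518/33 = 46, a_11 = floor((39 + 7)/46) = 1.
  m_12 = 46*1 - 7 = 39, d_12 = (1567 - 39^2)/46 = 46/46 = 1, a_12 = floor((39 + 39)/1) = 78.
  m_13 = 1*78 - 39 = 39, d_13 = (1567 - 39^2)/1 = 46/1 = 46: (m_13, d_13) = (m_1, d_1) = (39, 46), so from here the quotients repeat a_1, ..., a_12; the period length is 12.
So sqrt(1567) = [39; (1, 1, 2, 2, 3, 39, 3, 2, 2, 1, 1, 78)] with period length k = 12.
k is even, so the fundamental solution of x^2 - 1567y^2 = 1 is (p_{k-1}, q_{k-1}) = (p_11, q_11); compute convergents through index 11.
Convergents (p_i = a_i*p_{i-1} + p_{i-2}, q_i = a_i*q_{i-1} + q_{i-2} with p_{-2}=0, p_{-1}=1, q_{-2}=1, q_{-1}=0):
  i=0: a_0=39, p_0 = 39*1 + 0 = 39, q_0 = 39*0 + 1 = 1.
  i=1: a_1=1, p_1 = 1*39 + 1 = 40, q_1 = 1*1 + 0 = 1.
  i=2: a_2=1, p_2 = 1*40 + 39 = 79, q_2 = 1*1 + 1 = 2.
  i=3: a_3=2, p_3 = 2*79 + 40 = 198, q_3 = 2*2 + 1 = 5.
  i=4: a_4=2, p_4 = 2*198 + 79 = 475, q_4 = 2*5 + 2 = 12.
  i=5: a_5=3, p_5 = 3*475 + 198 = 1623, q_5 = 3*12 + 5 = 41.
  i=6: a_6=39, p_6 = 39*1623 + 475 = 63772, q_6 = 39*41 + 12 = 1611.
  i=7: a_7=3, p_7 = 3*63772 + 1623 = 192939, q_7 = 3*1611 + 41 = 4874.
  i=8: a_8=2, p_8 = 2*192939 + 63772 = 449650, q_8 = 2*4874 + 1611 = 11359.
  i=9: a_9=2, p_9 = 2*449650 + 192939 = 1092239, q_9 = 2*11359 + 4874 = 27592.
  i=10: a_10=1, p_10 = 1*1092239 + 449650 = 1541889, q_10 = 1*27592 + 11359 = 38951.
  i=11: a_11=1, p_11 = 1*1541889 + 1092239 = 2634128, q_11 = 1*38951 + 27592 = 66543.
Check: 2634128^2 - 1567*66543^2 = 6938630320384 - 6938630320383 = 1, so (x, y) = (2634128, 66543) solves the equation, and by the theorem it is the least positive solution.

(x, y) = (2634128, 66543)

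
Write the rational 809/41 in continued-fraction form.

[19; 1, 2, 1, 2, 1, 2]

Run the Euclidean algorithm on 809 and 41; the successive quotients are the partial quotients a_0, a_1, ... (each step inverts the fractional part left over by the previous one):
  809 = 19*41 + 30, so a_0 = 19.
  41 = 1*30 + 11, so a_1 = 1.
  30 = 2*11 + 8, so a_2 = 2.
  11 = 1*8 + 3, so a_3 = 1.
  8 = 2*3 + 2, so a_4 = 2.
  3 = 1*2 + 1, so a_5 = 1.
  2 = 2*1 + 0, so a_6 = 2.
The remainder reaches 0 after 7 divisions, so the expansion has 7 partial quotients, read off in order.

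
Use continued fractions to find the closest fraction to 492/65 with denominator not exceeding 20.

53/7

Expand x = 492/65 as a continued fraction with the Euclidean algorithm:
  492 = 7*65 + 37, so a_0 = 7.
  65 = 1*37 + 28, so a_1 = 1.
  37 = 1*28 + 9, so a_2 = 1.
  28 = 3*9 + 1, so a_3 = 3.
  9 = 9*1 + 0, so a_4 = 9.
so x = [7; 1, 1, 3, 9].
Convergents (p_i = a_i*p_{i-1} + p_{i-2}, q_i = a_i*q_{i-1} + q_{i-2} with p_{-2}=0, p_{-1}=1, q_{-2}=1, q_{-1}=0), until the denominator exceeds 20:
  i=0: a_0=7, p_0 = 7*1 + 0 = 7, q_0 = 7*0 + 1 = 1.
  i=1: a_1=1, p_1 = 1*7 + 1 = 8, q_1 = 1*1 + 0 = 1.
  i=2: a_2=1, p_2 = 1*8 + 7 = 15, q_2 = 1*1 + 1 = 2.
  i=3: a_3=3, p_3 = 3*15 + 8 = 53, q_3 = 3*2 + 1 = 7.
  i=4: a_4=9, p_4 = 9*53 + 15 = 492, q_4 = 9*7 + 2 = 65.
q_4 = 65 > 20, so the last convergent with denominator <= 20 is p_3/q_3 = 53/7.
The closest fraction with denominator <= 20 is either p_3/q_3 or the intermediate fraction (k*p_3 + p_2)/(k*q_3 + q_2) with the largest k >= 1 whose denominator stays <= 20; these approach x as k grows, and every other convergent or intermediate fraction in range is farther away.
Largest k: floor((20 - q_2)/q_3) = floor((20 - 2)/7) = 2.
That gives (2*53 + 15)/(2*7 + 2) = 121/16.
Compare the errors: |x - 53/7| = |492*7 - 53*65|/(65*7) = 1/455, and |x - 121/16| = |492*16 - 121*65|/(65*16) = 7/1040.
Cross-multiplying, 1*1040 = 1040 < 3185 = 7*455, so 1/455 is smaller: the convergent 53/7 is closer to x than 121/16.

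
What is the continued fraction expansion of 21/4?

[5; 4]

Run the Euclidean algorithm on 21 and 4; the successive quotients are the partial quotients a_0, a_1, ... (each step inverts the fractional part left over by the previous one):
  21 = 5*4 + 1, so a_0 = 5.
  4 = 4*1 + 0, so a_1 = 4.
The remainder reaches 0 after 2 divisions, so the expansion has 2 partial quotients, read off in order.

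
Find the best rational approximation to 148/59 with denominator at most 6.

Expand x = 148/59 as a continued fraction with the Euclidean algorithm:
  148 = 2*59 + 30, so a_0 = 2.
  59 = 1*30 + 29, so a_1 = 1.
  30 = 1*29 + 1, so a_2 = 1.
  29 = 29*1 + 0, so a_3 = 29.
so x = [2; 1, 1, 29].
Convergents (p_i = a_i*p_{i-1} + p_{i-2}, q_i = a_i*q_{i-1} + q_{i-2} with p_{-2}=0, p_{-1}=1, q_{-2}=1, q_{-1}=0), until the denominator exceeds 6:
  i=0: a_0=2, p_0 = 2*1 + 0 = 2, q_0 = 2*0 + 1 = 1.
  i=1: a_1=1, p_1 = 1*2 + 1 = 3, q_1 = 1*1 + 0 = 1.
  i=2: a_2=1, p_2 = 1*3 + 2 = 5, q_2 = 1*1 + 1 = 2.
  i=3: a_3=29, p_3 = 29*5 + 3 = 148, q_3 = 29*2 + 1 = 59.
q_3 = 59 > 6, so the last convergent with denominator <= 6 is p_2/q_2 = 5/2.
The closest fraction with denominator <= 6 is either p_2/q_2 or the intermediate fraction (k*p_2 + p_1)/(k*q_2 + q_1) with the largest k >= 1 whose denominator stays <= 6; these approach x as k grows, and every other convergent or intermediate fraction in range is farther away.
Largest k: floor((6 - q_1)/q_2) = floor((6 - 1)/2) = 2.
That gives (2*5 + 3)/(2*2 + 1) = 13/5.
Compare the errors: |x - 5/2| = |148*2 - 5*59|/(59*2) = 1/118, and |x - 13/5| = |148*5 - 13*59|/(59*5) = 27/295.
Cross-multiplying, 1*295 = 295 < 3186 = 27*118, so 1/118 is smaller: the convergent 5/2 is closer to x than 13/5.

5/2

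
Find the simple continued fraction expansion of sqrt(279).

Write x_i = (sqrt(279) + m_i)/d_i with (m_0, d_0) = (0, 1). a_0 = floor(sqrt(279)) = 16, since 16^2 = 256 <= 279 < 289 = 17^2.
Iterate m_{i+1} = d_i*a_i - m_i, d_{i+1} = (279 - m_{i+1}^2)/d_i, a_{i+1} = floor((a_0 + m_{i+1})/d_{i+1}):
  m_1 = 1*16 - 0 = 16, d_1 = (279 - 16^2)/1 = 23/1 = 23, a_1 = floor((16 + 16)/23) = 1.
  m_2 = 23*1 - 16 = 7, d_2 = (279 - 7^2)/23 = 230/23 = 10, a_2 = floor((16 + 7)/10) = 2.
  m_3 = 10*2 - 7 = 13, d_3 = (279 - 13^2)/10 = 110/10 = 11, a_3 = floor((16 + 13)/11) = 2.
  m_4 = 11*2 - 13 = 9, d_4 = (279 - 9^2)/11 = 198/11 = 18, a_4 = floor((16 + 9)/18) = 1.
  m_5 = 18*1 - 9 = 9, d_5 = (279 - 9^2)/18 = 198/18 = 11, a_5 = floor((16 + 9)/11) = 2.
  m_6 = 11*2 - 9 = 13, d_6 = (279 - 13^2)/11 = 110/11 = 10, a_6 = floor((16 + 13)/10) = 2.
  m_7 = 10*2 - 13 = 7, d_7 = (279 - 7^2)/10 = 230/10 = 23, a_7 = floor((16 + 7)/23) = 1.
  m_8 = 23*1 - 7 = 16, d_8 = (279 - 16^2)/23 = 23/23 = 1, a_8 = floor((16 + 16)/1) = 32.
  m_9 = 1*32 - 16 = 16, d_9 = (279 - 16^2)/1 = 23/1 = 23: (m_9, d_9) = (m_1, d_1) = (16, 23), so from here the quotients repeat a_1, ..., a_8; the period length is 8.
Hence the expansion of sqrt(279) is a_0 = 16 followed by the repeating block 1, 2, 2, 1, 2, 2, 1, 32 (period 8).

[16; (1, 2, 2, 1, 2, 2, 1, 32)]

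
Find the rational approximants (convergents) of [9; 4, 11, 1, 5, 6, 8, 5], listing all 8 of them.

9/1, 37/4, 416/45, 453/49, 2681/290, 16539/1789, 134993/14602, 691504/74799

Using the convergent recurrence p_i = a_i*p_{i-1} + p_{i-2}, q_i = a_i*q_{i-1} + q_{i-2} with p_{-2}=0, p_{-1}=1, q_{-2}=1, q_{-1}=0:
  i=0: a_0=9, p_0 = 9*1 + 0 = 9, q_0 = 9*0 + 1 = 1.
  i=1: a_1=4, p_1 = 4*9 + 1 = 37, q_1 = 4*1 + 0 = 4.
  i=2: a_2=11, p_2 = 11*37 + 9 = 416, q_2 = 11*4 + 1 = 45.
  i=3: a_3=1, p_3 = 1*416 + 37 = 453, q_3 = 1*45 + 4 = 49.
  i=4: a_4=5, p_4 = 5*453 + 416 = 2681, q_4 = 5*49 + 45 = 290.
  i=5: a_5=6, p_5 = 6*2681 + 453 = 16539, q_5 = 6*290 + 49 = 1789.
  i=6: a_6=8, p_6 = 8*16539 + 2681 = 134993, q_6 = 8*1789 + 290 = 14602.
  i=7: a_7=5, p_7 = 5*134993 + 16539 = 691504, q_7 = 5*14602 + 1789 = 74799.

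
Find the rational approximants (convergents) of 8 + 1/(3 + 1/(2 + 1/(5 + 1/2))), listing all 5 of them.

8/1, 25/3, 58/7, 315/38, 688/83

Using the convergent recurrence p_i = a_i*p_{i-1} + p_{i-2}, q_i = a_i*q_{i-1} + q_{i-2} with p_{-2}=0, p_{-1}=1, q_{-2}=1, q_{-1}=0:
  i=0: a_0=8, p_0 = 8*1 + 0 = 8, q_0 = 8*0 + 1 = 1.
  i=1: a_1=3, p_1 = 3*8 + 1 = 25, q_1 = 3*1 + 0 = 3.
  i=2: a_2=2, p_2 = 2*25 + 8 = 58, q_2 = 2*3 + 1 = 7.
  i=3: a_3=5, p_3 = 5*58 + 25 = 315, q_3 = 5*7 + 3 = 38.
  i=4: a_4=2, p_4 = 2*315 + 58 = 688, q_4 = 2*38 + 7 = 83.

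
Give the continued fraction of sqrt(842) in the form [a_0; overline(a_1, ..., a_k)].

[29; overline(58)]

Write x_i = (sqrt(842) + m_i)/d_i with (m_0, d_0) = (0, 1). a_0 = floor(sqrt(842)) = 29, since 29^2 = 841 <= 842 < 900 = 30^2.
Iterate m_{i+1} = d_i*a_i - m_i, d_{i+1} = (842 - m_{i+1}^2)/d_i, a_{i+1} = floor((a_0 + m_{i+1})/d_{i+1}):
  m_1 = 1*29 - 0 = 29, d_1 = (842 - 29^2)/1 = 1/1 = 1, a_1 = floor((29 + 29)/1) = 58.
  m_2 = 1*58 - 29 = 29, d_2 = (842 - 29^2)/1 = 1/1 = 1: (m_2, d_2) = (m_1, d_1) = (29, 1), so from here the quotient a_1 repeats; the period length is 1.
Hence the expansion of sqrt(842) is a_0 = 29 followed by the repeating block 58 (period 1).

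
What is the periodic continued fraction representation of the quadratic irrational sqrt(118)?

Write x_i = (sqrt(118) + m_i)/d_i with (m_0, d_0) = (0, 1). a_0 = floor(sqrt(118)) = 10, since 10^2 = 100 <= 118 < 121 = 11^2.
Iterate m_{i+1} = d_i*a_i - m_i, d_{i+1} = (118 - m_{i+1}^2)/d_i, a_{i+1} = floor((a_0 + m_{i+1})/d_{i+1}):
  m_1 = 1*10 - 0 = 10, d_1 = (118 - 10^2)/1 = 18/1 = 18, a_1 = floor((10 + 10)/18) = 1.
  m_2 = 18*1 - 10 = 8, d_2 = (118 - 8^2)/18 = 54/18 = 3, a_2 = floor((10 + 8)/3) = 6.
  m_3 = 3*6 - 8 = 10, d_3 = (118 - 10^2)/3 = 18/3 = 6, a_3 = floor((10 + 10)/6) = 3.
  m_4 = 6*3 - 10 = 8, d_4 = (118 - 8^2)/6 = 54/6 = 9, a_4 = floor((10 + 8)/9) = 2.
  m_5 = 9*2 - 8 = 10, d_5 = (118 - 10^2)/9 = 18/9 = 2, a_5 = floor((10 + 10)/2) = 10.
  m_6 = 2*10 - 10 = 10, d_6 = (118 - 10^2)/2 = 18/2 = 9, a_6 = floor((10 + 10)/9) = 2.
  m_7 = 9*2 - 10 = 8, d_7 = (118 - 8^2)/9 = 54/9 = 6, a_7 = floor((10 + 8)/6) = 3.
  m_8 = 6*3 - 8 = 10, d_8 = (118 - 10^2)/6 = 18/6 = 3, a_8 = floor((10 + 10)/3) = 6.
  m_9 = 3*6 - 10 = 8, d_9 = (118 - 8^2)/3 = 54/3 = 18, a_9 = floor((10 + 8)/18) = 1.
  m_10 = 18*1 - 8 = 10, d_10 = (118 - 10^2)/18 = 18/18 = 1, a_10 = floor((10 + 10)/1) = 20.
  m_11 = 1*20 - 10 = 10, d_11 = (118 - 10^2)/1 = 18/1 = 18: (m_11, d_11) = (m_1, d_1) = (10, 18), so from here the quotients repeat a_1, ..., a_10; the period length is 10.
Hence the expansion of sqrt(118) is a_0 = 10 followed by the repeating block 1, 6, 3, 2, 10, 2, 3, 6, 1, 20 (period 10).

[10; (1, 6, 3, 2, 10, 2, 3, 6, 1, 20)]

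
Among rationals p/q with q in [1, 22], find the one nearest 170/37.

101/22

Expand x = 170/37 as a continued fraction with the Euclidean algorithm:
  170 = 4*37 + 22, so a_0 = 4.
  37 = 1*22 + 15, so a_1 = 1.
  22 = 1*15 + 7, so a_2 = 1.
  15 = 2*7 + 1, so a_3 = 2.
  7 = 7*1 + 0, so a_4 = 7.
so x = [4; 1, 1, 2, 7].
Convergents (p_i = a_i*p_{i-1} + p_{i-2}, q_i = a_i*q_{i-1} + q_{i-2} with p_{-2}=0, p_{-1}=1, q_{-2}=1, q_{-1}=0), until the denominator exceeds 22:
  i=0: a_0=4, p_0 = 4*1 + 0 = 4, q_0 = 4*0 + 1 = 1.
  i=1: a_1=1, p_1 = 1*4 + 1 = 5, q_1 = 1*1 + 0 = 1.
  i=2: a_2=1, p_2 = 1*5 + 4 = 9, q_2 = 1*1 + 1 = 2.
  i=3: a_3=2, p_3 = 2*9 + 5 = 23, q_3 = 2*2 + 1 = 5.
  i=4: a_4=7, p_4 = 7*23 + 9 = 170, q_4 = 7*5 + 2 = 37.
q_4 = 37 > 22, so the last convergent with denominator <= 22 is p_3/q_3 = 23/5.
The closest fraction with denominator <= 22 is either p_3/q_3 or the intermediate fraction (k*p_3 + p_2)/(k*q_3 + q_2) with the largest k >= 1 whose denominator stays <= 22; these approach x as k grows, and every other convergent or intermediate fraction in range is farther away.
Largest k: floor((22 - q_2)/q_3) = floor((22 - 2)/5) = 4.
That gives (4*23 + 9)/(4*5 + 2) = 101/22.
Compare the errors: |x - 23/5| = |170*5 - 23*37|/(37*5) = 1/185, and |x - 101/22| = |170*22 - 101*37|/(37*22) = 3/814.
Cross-multiplying, 3*185 = 555 < 814 = 1*814, so 3/814 is smaller: the intermediate fraction 101/22 is closer to x than 23/5.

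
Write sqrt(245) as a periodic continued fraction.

[15; (1, 1, 1, 7, 6, 7, 1, 1, 1, 30)]

Write x_i = (sqrt(245) + m_i)/d_i with (m_0, d_0) = (0, 1). a_0 = floor(sqrt(245)) = 15, since 15^2 = 225 <= 245 < 256 = 16^2.
Iterate m_{i+1} = d_i*a_i - m_i, d_{i+1} = (245 - m_{i+1}^2)/d_i, a_{i+1} = floor((a_0 + m_{i+1})/d_{i+1}):
  m_1 = 1*15 - 0 = 15, d_1 = (245 - 15^2)/1 = 20/1 = 20, a_1 = floor((15 + 15)/20) = 1.
  m_2 = 20*1 - 15 = 5, d_2 = (245 - 5^2)/20 = 220/20 = 11, a_2 = floor((15 + 5)/11) = 1.
  m_3 = 11*1 - 5 = 6, d_3 = (245 - 6^2)/11 = 209/11 = 19, a_3 = floor((15 + 6)/19) = 1.
  m_4 = 19*1 - 6 = 13, d_4 = (245 - 13^2)/19 = 76/19 = 4, a_4 = floor((15 + 13)/4) = 7.
  m_5 = 4*7 - 13 = 15, d_5 = (245 - 15^2)/4 = 20/4 = 5, a_5 = floor((15 + 15)/5) = 6.
  m_6 = 5*6 - 15 = 15, d_6 = (245 - 15^2)/5 = 20/5 = 4, a_6 = floor((15 + 15)/4) = 7.
  m_7 = 4*7 - 15 = 13, d_7 = (245 - 13^2)/4 = 76/4 = 19, a_7 = floor((15 + 13)/19) = 1.
  m_8 = 19*1 - 13 = 6, d_8 = (245 - 6^2)/19 = 209/19 = 11, a_8 = floor((15 + 6)/11) = 1.
  m_9 = 11*1 - 6 = 5, d_9 = (245 - 5^2)/11 = 220/11 = 20, a_9 = floor((15 + 5)/20) = 1.
  m_10 = 20*1 - 5 = 15, d_10 = (245 - 15^2)/20 = 20/20 = 1, a_10 = floor((15 + 15)/1) = 30.
  m_11 = 1*30 - 15 = 15, d_11 = (245 - 15^2)/1 = 20/1 = 20: (m_11, d_11) = (m_1, d_1) = (15, 20), so from here the quotients repeat a_1, ..., a_10; the period length is 10.
Hence the expansion of sqrt(245) is a_0 = 15 followed by the repeating block 1, 1, 1, 7, 6, 7, 1, 1, 1, 30 (period 10).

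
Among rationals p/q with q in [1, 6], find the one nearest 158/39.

4/1

Expand x = 158/39 as a continued fraction with the Euclidean algorithm:
  158 = 4*39 + 2, so a_0 = 4.
  39 = 19*2 + 1, so a_1 = 19.
  2 = 2*1 + 0, so a_2 = 2.
so x = [4; 19, 2].
Convergents (p_i = a_i*p_{i-1} + p_{i-2}, q_i = a_i*q_{i-1} + q_{i-2} with p_{-2}=0, p_{-1}=1, q_{-2}=1, q_{-1}=0), until the denominator exceeds 6:
  i=0: a_0=4, p_0 = 4*1 + 0 = 4, q_0 = 4*0 + 1 = 1.
  i=1: a_1=19, p_1 = 19*4 + 1 = 77, q_1 = 19*1 + 0 = 19.
q_1 = 19 > 6, so the last convergent with denominator <= 6 is p_0/q_0 = 4/1.
The closest fraction with denominator <= 6 is either p_0/q_0 or the intermediate fraction (k*p_0 + p_{-1})/(k*q_0 + q_{-1}) with the largest k >= 1 whose denominator stays <= 6; these approach x as k grows, and every other convergent or intermediate fraction in range is farther away.
Largest k: floor((6 - q_{-1})/q_0) = floor((6 - 0)/1) = 6 (using the seeds p_{-1} = 1, q_{-1} = 0).
That gives (6*4 + 1)/(6*1 + 0) = 25/6.
Compare the errors: |x - 4/1| = |158*1 - 4*39|/(39*1) = 2/39, and |x - 25/6| = |158*6 - 25*39|/(39*6) = 27/234.
Cross-multiplying, 2*234 = 468 < 1053 = 27*39, so 2/39 is smaller: the convergent 4/1 is closer to x than 25/6.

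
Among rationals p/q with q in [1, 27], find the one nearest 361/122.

Expand x = 361/122 as a continued fraction with the Euclidean algorithm:
  361 = 2*122 + 117, so a_0 = 2.
  122 = 1*117 + 5, so a_1 = 1.
  117 = 23*5 + 2, so a_2 = 23.
  5 = 2*2 + 1, so a_3 = 2.
  2 = 2*1 + 0, so a_4 = 2.
so x = [2; 1, 23, 2, 2].
Convergents (p_i = a_i*p_{i-1} + p_{i-2}, q_i = a_i*q_{i-1} + q_{i-2} with p_{-2}=0, p_{-1}=1, q_{-2}=1, q_{-1}=0), until the denominator exceeds 27:
  i=0: a_0=2, p_0 = 2*1 + 0 = 2, q_0 = 2*0 + 1 = 1.
  i=1: a_1=1, p_1 = 1*2 + 1 = 3, q_1 = 1*1 + 0 = 1.
  i=2: a_2=23, p_2 = 23*3 + 2 = 71, q_2 = 23*1 + 1 = 24.
  i=3: a_3=2, p_3 = 2*71 + 3 = 145, q_3 = 2*24 + 1 = 49.
q_3 = 49 > 27, so the last convergent with denominator <= 27 is p_2/q_2 = 71/24.
The closest fraction with denominator <= 27 is either p_2/q_2 or the intermediate fraction (k*p_2 + p_1)/(k*q_2 + q_1) with the largest k >= 1 whose denominator stays <= 27; these approach x as k grows, and every other convergent or intermediate fraction in range is farther away.
Largest k: floor((27 - q_1)/q_2) = floor((27 - 1)/24) = 1.
That gives (1*71 + 3)/(1*24 + 1) = 74/25.
Compare the errors: |x - 71/24| = |361*24 - 71*122|/(122*24) = 2/2928, and |x - 74/25| = |361*25 - 74*122|/(122*25) = 3/3050.
Cross-multiplying, 2*3050 = 6100 < 8784 = 3*2928, so 2/2928 is smaller: the convergent 71/24 is closer to x than 74/25.

71/24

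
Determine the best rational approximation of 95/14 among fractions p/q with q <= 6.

Expand x = 95/14 as a continued fraction with the Euclidean algorithm:
  95 = 6*14 + 11, so a_0 = 6.
  14 = 1*11 + 3, so a_1 = 1.
  11 = 3*3 + 2, so a_2 = 3.
  3 = 1*2 + 1, so a_3 = 1.
  2 = 2*1 + 0, so a_4 = 2.
so x = [6; 1, 3, 1, 2].
Convergents (p_i = a_i*p_{i-1} + p_{i-2}, q_i = a_i*q_{i-1} + q_{i-2} with p_{-2}=0, p_{-1}=1, q_{-2}=1, q_{-1}=0), until the denominator exceeds 6:
  i=0: a_0=6, p_0 = 6*1 + 0 = 6, q_0 = 6*0 + 1 = 1.
  i=1: a_1=1, p_1 = 1*6 + 1 = 7, q_1 = 1*1 + 0 = 1.
  i=2: a_2=3, p_2 = 3*7 + 6 = 27, q_2 = 3*1 + 1 = 4.
  i=3: a_3=1, p_3 = 1*27 + 7 = 34, q_3 = 1*4 + 1 = 5.
  i=4: a_4=2, p_4 = 2*34 + 27 = 95, q_4 = 2*5 + 4 = 14.
q_4 = 14 > 6, so the last convergent with denominator <= 6 is p_3/q_3 = 34/5.
The closest fraction with denominator <= 6 is either p_3/q_3 or the intermediate fraction (k*p_3 + p_2)/(k*q_3 + q_2) with the largest k >= 1 whose denominator stays <= 6; these approach x as k grows, and every other convergent or intermediate fraction in range is farther away.
Largest k: floor((6 - q_2)/q_3) = floor((6 - 4)/5) = 0.
Since k = 0, no intermediate fraction beyond p_3/q_3 has denominator <= 6, so the convergent 34/5 is the closest (its error is |95*5 - 34*14|/(14*5) = 1/70).

34/5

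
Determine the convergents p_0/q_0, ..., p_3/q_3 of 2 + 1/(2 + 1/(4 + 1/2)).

2/1, 5/2, 22/9, 49/20

Using the convergent recurrence p_i = a_i*p_{i-1} + p_{i-2}, q_i = a_i*q_{i-1} + q_{i-2} with p_{-2}=0, p_{-1}=1, q_{-2}=1, q_{-1}=0:
  i=0: a_0=2, p_0 = 2*1 + 0 = 2, q_0 = 2*0 + 1 = 1.
  i=1: a_1=2, p_1 = 2*2 + 1 = 5, q_1 = 2*1 + 0 = 2.
  i=2: a_2=4, p_2 = 4*5 + 2 = 22, q_2 = 4*2 + 1 = 9.
  i=3: a_3=2, p_3 = 2*22 + 5 = 49, q_3 = 2*9 + 2 = 20.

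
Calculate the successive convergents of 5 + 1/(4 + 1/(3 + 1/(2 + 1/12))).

5/1, 21/4, 68/13, 157/30, 1952/373

Using the convergent recurrence p_i = a_i*p_{i-1} + p_{i-2}, q_i = a_i*q_{i-1} + q_{i-2} with p_{-2}=0, p_{-1}=1, q_{-2}=1, q_{-1}=0:
  i=0: a_0=5, p_0 = 5*1 + 0 = 5, q_0 = 5*0 + 1 = 1.
  i=1: a_1=4, p_1 = 4*5 + 1 = 21, q_1 = 4*1 + 0 = 4.
  i=2: a_2=3, p_2 = 3*21 + 5 = 68, q_2 = 3*4 + 1 = 13.
  i=3: a_3=2, p_3 = 2*68 + 21 = 157, q_3 = 2*13 + 4 = 30.
  i=4: a_4=12, p_4 = 12*157 + 68 = 1952, q_4 = 12*30 + 13 = 373.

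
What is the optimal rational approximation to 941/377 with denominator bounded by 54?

5/2

Expand x = 941/377 as a continued fraction with the Euclidean algorithm:
  941 = 2*377 + 187, so a_0 = 2.
  377 = 2*187 + 3, so a_1 = 2.
  187 = 62*3 + 1, so a_2 = 62.
  3 = 3*1 + 0, so a_3 = 3.
so x = [2; 2, 62, 3].
Convergents (p_i = a_i*p_{i-1} + p_{i-2}, q_i = a_i*q_{i-1} + q_{i-2} with p_{-2}=0, p_{-1}=1, q_{-2}=1, q_{-1}=0), until the denominator exceeds 54:
  i=0: a_0=2, p_0 = 2*1 + 0 = 2, q_0 = 2*0 + 1 = 1.
  i=1: a_1=2, p_1 = 2*2 + 1 = 5, q_1 = 2*1 + 0 = 2.
  i=2: a_2=62, p_2 = 62*5 + 2 = 312, q_2 = 62*2 + 1 = 125.
q_2 = 125 > 54, so the last convergent with denominator <= 54 is p_1/q_1 = 5/2.
The closest fraction with denominator <= 54 is either p_1/q_1 or the intermediate fraction (k*p_1 + p_0)/(k*q_1 + q_0) with the largest k >= 1 whose denominator stays <= 54; these approach x as k grows, and every other convergent or intermediate fraction in range is farther away.
Largest k: floor((54 - q_0)/q_1) = floor((54 - 1)/2) = 26.
That gives (26*5 + 2)/(26*2 + 1) = 132/53.
Compare the errors: |x - 5/2| = |941*2 - 5*377|/(377*2) = 3/754, and |x - 132/53| = |941*53 - 132*377|/(377*53) = 109/19981.
Cross-multiplying, 3*19981 = 59943 < 82186 = 109*754, so 3/754 is smaller: the convergent 5/2 is closer to x than 132/53.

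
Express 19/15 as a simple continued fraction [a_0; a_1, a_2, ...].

[1; 3, 1, 3]

Run the Euclidean algorithm on 19 and 15; the successive quotients are the partial quotients a_0, a_1, ... (each step inverts the fractional part left over by the previous one):
  19 = 1*15 + 4, so a_0 = 1.
  15 = 3*4 + 3, so a_1 = 3.
  4 = 1*3 + 1, so a_2 = 1.
  3 = 3*1 + 0, so a_3 = 3.
The remainder reaches 0 after 4 divisions, so the expansion has 4 partial quotients, read off in order.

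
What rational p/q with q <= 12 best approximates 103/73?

17/12

Expand x = 103/73 as a continued fraction with the Euclidean algorithm:
  103 = 1*73 + 30, so a_0 = 1.
  73 = 2*30 + 13, so a_1 = 2.
  30 = 2*13 + 4, so a_2 = 2.
  13 = 3*4 + 1, so a_3 = 3.
  4 = 4*1 + 0, so a_4 = 4.
so x = [1; 2, 2, 3, 4].
Convergents (p_i = a_i*p_{i-1} + p_{i-2}, q_i = a_i*q_{i-1} + q_{i-2} with p_{-2}=0, p_{-1}=1, q_{-2}=1, q_{-1}=0), until the denominator exceeds 12:
  i=0: a_0=1, p_0 = 1*1 + 0 = 1, q_0 = 1*0 + 1 = 1.
  i=1: a_1=2, p_1 = 2*1 + 1 = 3, q_1 = 2*1 + 0 = 2.
  i=2: a_2=2, p_2 = 2*3 + 1 = 7, q_2 = 2*2 + 1 = 5.
  i=3: a_3=3, p_3 = 3*7 + 3 = 24, q_3 = 3*5 + 2 = 17.
q_3 = 17 > 12, so the last convergent with denominator <= 12 is p_2/q_2 = 7/5.
The closest fraction with denominator <= 12 is either p_2/q_2 or the intermediate fraction (k*p_2 + p_1)/(k*q_2 + q_1) with the largest k >= 1 whose denominator stays <= 12; these approach x as k grows, and every other convergent or intermediate fraction in range is farther away.
Largest k: floor((12 - q_1)/q_2) = floor((12 - 2)/5) = 2.
That gives (2*7 + 3)/(2*5 + 2) = 17/12.
Compare the errors: |x - 7/5| = |103*5 - 7*73|/(73*5) = 4/365, and |x - 17/12| = |103*12 - 17*73|/(73*12) = 5/876.
Cross-multiplying, 5*365 = 1825 < 3504 = 4*876, so 5/876 is smaller: the intermediate fraction 17/12 is closer to x than 7/5.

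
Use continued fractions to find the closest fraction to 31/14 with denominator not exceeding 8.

11/5

Expand x = 31/14 as a continued fraction with the Euclidean algorithm:
  31 = 2*14 + 3, so a_0 = 2.
  14 = 4*3 + 2, so a_1 = 4.
  3 = 1*2 + 1, so a_2 = 1.
  2 = 2*1 + 0, so a_3 = 2.
so x = [2; 4, 1, 2].
Convergents (p_i = a_i*p_{i-1} + p_{i-2}, q_i = a_i*q_{i-1} + q_{i-2} with p_{-2}=0, p_{-1}=1, q_{-2}=1, q_{-1}=0), until the denominator exceeds 8:
  i=0: a_0=2, p_0 = 2*1 + 0 = 2, q_0 = 2*0 + 1 = 1.
  i=1: a_1=4, p_1 = 4*2 + 1 = 9, q_1 = 4*1 + 0 = 4.
  i=2: a_2=1, p_2 = 1*9 + 2 = 11, q_2 = 1*4 + 1 = 5.
  i=3: a_3=2, p_3 = 2*11 + 9 = 31, q_3 = 2*5 + 4 = 14.
q_3 = 14 > 8, so the last convergent with denominator <= 8 is p_2/q_2 = 11/5.
The closest fraction with denominator <= 8 is either p_2/q_2 or the intermediate fraction (k*p_2 + p_1)/(k*q_2 + q_1) with the largest k >= 1 whose denominator stays <= 8; these approach x as k grows, and every other convergent or intermediate fraction in range is farther away.
Largest k: floor((8 - q_1)/q_2) = floor((8 - 4)/5) = 0.
Since k = 0, no intermediate fraction beyond p_2/q_2 has denominator <= 8, so the convergent 11/5 is the closest (its error is |31*5 - 11*14|/(14*5) = 1/70).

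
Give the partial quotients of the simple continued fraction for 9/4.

[2; 4]

Run the Euclidean algorithm on 9 and 4; the successive quotients are the partial quotients a_0, a_1, ... (each step inverts the fractional part left over by the previous one):
  9 = 2*4 + 1, so a_0 = 2.
  4 = 4*1 + 0, so a_1 = 4.
The remainder reaches 0 after 2 divisions, so the expansion has 2 partial quotients, read off in order.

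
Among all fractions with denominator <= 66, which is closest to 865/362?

141/59

Expand x = 865/362 as a continued fraction with the Euclidean algorithm:
  865 = 2*362 + 141, so a_0 = 2.
  362 = 2*141 + 80, so a_1 = 2.
  141 = 1*80 + 61, so a_2 = 1.
  80 = 1*61 + 19, so a_3 = 1.
  61 = 3*19 + 4, so a_4 = 3.
  19 = 4*4 + 3, so a_5 = 4.
  4 = 1*3 + 1, so a_6 = 1.
  3 = 3*1 + 0, so a_7 = 3.
so x = [2; 2, 1, 1, 3, 4, 1, 3].
Convergents (p_i = a_i*p_{i-1} + p_{i-2}, q_i = a_i*q_{i-1} + q_{i-2} with p_{-2}=0, p_{-1}=1, q_{-2}=1, q_{-1}=0), until the denominator exceeds 66:
  i=0: a_0=2, p_0 = 2*1 + 0 = 2, q_0 = 2*0 + 1 = 1.
  i=1: a_1=2, p_1 = 2*2 + 1 = 5, q_1 = 2*1 + 0 = 2.
  i=2: a_2=1, p_2 = 1*5 + 2 = 7, q_2 = 1*2 + 1 = 3.
  i=3: a_3=1, p_3 = 1*7 + 5 = 12, q_3 = 1*3 + 2 = 5.
  i=4: a_4=3, p_4 = 3*12 + 7 = 43, q_4 = 3*5 + 3 = 18.
  i=5: a_5=4, p_5 = 4*43 + 12 = 184, q_5 = 4*18 + 5 = 77.
q_5 = 77 > 66, so the last convergent with denominator <= 66 is p_4/q_4 = 43/18.
The closest fraction with denominator <= 66 is either p_4/q_4 or the intermediate fraction (k*p_4 + p_3)/(k*q_4 + q_3) with the largest k >= 1 whose denominator stays <= 66; these approach x as k grows, and every other convergent or intermediate fraction in range is farther away.
Largest k: floor((66 - q_3)/q_4) = floor((66 - 5)/18) = 3.
That gives (3*43 + 12)/(3*18 + 5) = 141/59.
Compare the errors: |x - 43/18| = |865*18 - 43*362|/(362*18) = 4/6516, and |x - 141/59| = |865*59 - 141*362|/(362*59) = 7/21358.
Cross-multiplying, 7*6516 = 45612 < 85432 = 4*21358, so 7/21358 is smaller: the intermediate fraction 141/59 is closer to x than 43/18.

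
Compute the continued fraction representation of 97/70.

[1; 2, 1, 1, 2, 5]

Run the Euclidean algorithm on 97 and 70; the successive quotients are the partial quotients a_0, a_1, ... (each step inverts the fractional part left over by the previous one):
  97 = 1*70 + 27, so a_0 = 1.
  70 = 2*27 + 16, so a_1 = 2.
  27 = 1*16 + 11, so a_2 = 1.
  16 = 1*11 + 5, so a_3 = 1.
  11 = 2*5 + 1, so a_4 = 2.
  5 = 5*1 + 0, so a_5 = 5.
The remainder reaches 0 after 6 divisions, so the expansion has 6 partial quotients, read off in order.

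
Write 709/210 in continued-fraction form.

[3; 2, 1, 1, 1, 12, 2]

Run the Euclidean algorithm on 709 and 210; the successive quotients are the partial quotients a_0, a_1, ... (each step inverts the fractional part left over by the previous one):
  709 = 3*210 + 79, so a_0 = 3.
  210 = 2*79 + 52, so a_1 = 2.
  79 = 1*52 + 27, so a_2 = 1.
  52 = 1*27 + 25, so a_3 = 1.
  27 = 1*25 + 2, so a_4 = 1.
  25 = 12*2 + 1, so a_5 = 12.
  2 = 2*1 + 0, so a_6 = 2.
The remainder reaches 0 after 7 divisions, so the expansion has 7 partial quotients, read off in order.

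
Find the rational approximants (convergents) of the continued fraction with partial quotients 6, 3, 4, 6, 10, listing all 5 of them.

6/1, 19/3, 82/13, 511/81, 5192/823

Using the convergent recurrence p_i = a_i*p_{i-1} + p_{i-2}, q_i = a_i*q_{i-1} + q_{i-2} with p_{-2}=0, p_{-1}=1, q_{-2}=1, q_{-1}=0:
  i=0: a_0=6, p_0 = 6*1 + 0 = 6, q_0 = 6*0 + 1 = 1.
  i=1: a_1=3, p_1 = 3*6 + 1 = 19, q_1 = 3*1 + 0 = 3.
  i=2: a_2=4, p_2 = 4*19 + 6 = 82, q_2 = 4*3 + 1 = 13.
  i=3: a_3=6, p_3 = 6*82 + 19 = 511, q_3 = 6*13 + 3 = 81.
  i=4: a_4=10, p_4 = 10*511 + 82 = 5192, q_4 = 10*81 + 13 = 823.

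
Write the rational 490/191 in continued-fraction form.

[2; 1, 1, 3, 3, 8]

Run the Euclidean algorithm on 490 and 191; the successive quotients are the partial quotients a_0, a_1, ... (each step inverts the fractional part left over by the previous one):
  490 = 2*191 + 108, so a_0 = 2.
  191 = 1*108 + 83, so a_1 = 1.
  108 = 1*83 + 25, so a_2 = 1.
  83 = 3*25 + 8, so a_3 = 3.
  25 = 3*8 + 1, so a_4 = 3.
  8 = 8*1 + 0, so a_5 = 8.
The remainder reaches 0 after 6 divisions, so the expansion has 6 partial quotients, read off in order.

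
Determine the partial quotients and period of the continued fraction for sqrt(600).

[24; (2, 48)]

Write x_i = (sqrt(600) + m_i)/d_i with (m_0, d_0) = (0, 1). a_0 = floor(sqrt(600)) = 24, since 24^2 = 576 <= 600 < 625 = 25^2.
Iterate m_{i+1} = d_i*a_i - m_i, d_{i+1} = (600 - m_{i+1}^2)/d_i, a_{i+1} = floor((a_0 + m_{i+1})/d_{i+1}):
  m_1 = 1*24 - 0 = 24, d_1 = (600 - 24^2)/1 = 24/1 = 24, a_1 = floor((24 + 24)/24) = 2.
  m_2 = 24*2 - 24 = 24, d_2 = (600 - 24^2)/24 = 24/24 = 1, a_2 = floor((24 + 24)/1) = 48.
  m_3 = 1*48 - 24 = 24, d_3 = (600 - 24^2)/1 = 24/1 = 24: (m_3, d_3) = (m_1, d_1) = (24, 24), so from here the quotients repeat a_1, a_2; the period length is 2.
Hence the expansion of sqrt(600) is a_0 = 24 followed by the repeating block 2, 48 (period 2).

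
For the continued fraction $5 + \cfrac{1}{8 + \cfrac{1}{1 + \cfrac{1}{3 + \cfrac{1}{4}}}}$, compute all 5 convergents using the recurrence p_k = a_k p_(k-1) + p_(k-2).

Using the convergent recurrence p_i = a_i*p_{i-1} + p_{i-2}, q_i = a_i*q_{i-1} + q_{i-2} with p_{-2}=0, p_{-1}=1, q_{-2}=1, q_{-1}=0:
  i=0: a_0=5, p_0 = 5*1 + 0 = 5, q_0 = 5*0 + 1 = 1.
  i=1: a_1=8, p_1 = 8*5 + 1 = 41, q_1 = 8*1 + 0 = 8.
  i=2: a_2=1, p_2 = 1*41 + 5 = 46, q_2 = 1*8 + 1 = 9.
  i=3: a_3=3, p_3 = 3*46 + 41 = 179, q_3 = 3*9 + 8 = 35.
  i=4: a_4=4, p_4 = 4*179 + 46 = 762, q_4 = 4*35 + 9 = 149.

5/1, 41/8, 46/9, 179/35, 762/149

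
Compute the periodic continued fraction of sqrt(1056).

Write x_i = (sqrt(1056) + m_i)/d_i with (m_0, d_0) = (0, 1). a_0 = floor(sqrt(1056)) = 32, since 32^2 = 1024 <= 1056 < 1089 = 33^2.
Iterate m_{i+1} = d_i*a_i - m_i, d_{i+1} = (1056 - m_{i+1}^2)/d_i, a_{i+1} = floor((a_0 + m_{i+1})/d_{i+1}):
  m_1 = 1*32 - 0 = 32, d_1 = (1056 - 32^2)/1 = 32/1 = 32, a_1 = floor((32 + 32)/32) = 2.
  m_2 = 32*2 - 32 = 32, d_2 = (1056 - 32^2)/32 = 32/32 = 1, a_2 = floor((32 + 32)/1) = 64.
  m_3 = 1*64 - 32 = 32, d_3 = (1056 - 32^2)/1 = 32/1 = 32: (m_3, d_3) = (m_1, d_1) = (32, 32), so from here the quotients repeat a_1, a_2; the period length is 2.
Hence the expansion of sqrt(1056) is a_0 = 32 followed by the repeating block 2, 64 (period 2).

[32; (2, 64)]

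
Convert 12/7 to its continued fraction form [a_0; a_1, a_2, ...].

Run the Euclidean algorithm on 12 and 7; the successive quotients are the partial quotients a_0, a_1, ... (each step inverts the fractional part left over by the previous one):
  12 = 1*7 + 5, so a_0 = 1.
  7 = 1*5 + 2, so a_1 = 1.
  5 = 2*2 + 1, so a_2 = 2.
  2 = 2*1 + 0, so a_3 = 2.
The remainder reaches 0 after 4 divisions, so the expansion has 4 partial quotients, read off in order.

[1; 1, 2, 2]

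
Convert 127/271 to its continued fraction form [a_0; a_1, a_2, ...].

Run the Euclidean algorithm on 127 and 271; the successive quotients are the partial quotients a_0, a_1, ... (each step inverts the fractional part left over by the previous one):
  127 = 0*271 + 127, so a_0 = 0.
  271 = 2*127 + 17, so a_1 = 2.
  127 = 7*17 + 8, so a_2 = 7.
  17 = 2*8 + 1, so a_3 = 2.
  8 = 8*1 + 0, so a_4 = 8.
The remainder reaches 0 after 5 divisions, so the expansion has 5 partial quotients, read off in order.

[0; 2, 7, 2, 8]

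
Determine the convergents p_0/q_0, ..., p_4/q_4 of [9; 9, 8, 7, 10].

Using the convergent recurrence p_i = a_i*p_{i-1} + p_{i-2}, q_i = a_i*q_{i-1} + q_{i-2} with p_{-2}=0, p_{-1}=1, q_{-2}=1, q_{-1}=0:
  i=0: a_0=9, p_0 = 9*1 + 0 = 9, q_0 = 9*0 + 1 = 1.
  i=1: a_1=9, p_1 = 9*9 + 1 = 82, q_1 = 9*1 + 0 = 9.
  i=2: a_2=8, p_2 = 8*82 + 9 = 665, q_2 = 8*9 + 1 = 73.
  i=3: a_3=7, p_3 = 7*665 + 82 = 4737, q_3 = 7*73 + 9 = 520.
  i=4: a_4=10, p_4 = 10*4737 + 665 = 48035, q_4 = 10*520 + 73 = 5273.

9/1, 82/9, 665/73, 4737/520, 48035/5273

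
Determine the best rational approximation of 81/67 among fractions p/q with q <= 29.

Expand x = 81/67 as a continued fraction with the Euclidean algorithm:
  81 = 1*67 + 14, so a_0 = 1.
  67 = 4*14 + 11, so a_1 = 4.
  14 = 1*11 + 3, so a_2 = 1.
  11 = 3*3 + 2, so a_3 = 3.
  3 = 1*2 + 1, so a_4 = 1.
  2 = 2*1 + 0, so a_5 = 2.
so x = [1; 4, 1, 3, 1, 2].
Convergents (p_i = a_i*p_{i-1} + p_{i-2}, q_i = a_i*q_{i-1} + q_{i-2} with p_{-2}=0, p_{-1}=1, q_{-2}=1, q_{-1}=0), until the denominator exceeds 29:
  i=0: a_0=1, p_0 = 1*1 + 0 = 1, q_0 = 1*0 + 1 = 1.
  i=1: a_1=4, p_1 = 4*1 + 1 = 5, q_1 = 4*1 + 0 = 4.
  i=2: a_2=1, p_2 = 1*5 + 1 = 6, q_2 = 1*4 + 1 = 5.
  i=3: a_3=3, p_3 = 3*6 + 5 = 23, q_3 = 3*5 + 4 = 19.
  i=4: a_4=1, p_4 = 1*23 + 6 = 29, q_4 = 1*19 + 5 = 24.
  i=5: a_5=2, p_5 = 2*29 + 23 = 81, q_5 = 2*24 + 19 = 67.
q_5 = 67 > 29, so the last convergent with denominator <= 29 is p_4/q_4 = 29/24.
The closest fraction with denominator <= 29 is either p_4/q_4 or the intermediate fraction (k*p_4 + p_3)/(k*q_4 + q_3) with the largest k >= 1 whose denominator stays <= 29; these approach x as k grows, and every other convergent or intermediate fraction in range is farther away.
Largest k: floor((29 - q_3)/q_4) = floor((29 - 19)/24) = 0.
Since k = 0, no intermediate fraction beyond p_4/q_4 has denominator <= 29, so the convergent 29/24 is the closest (its error is |81*24 - 29*67|/(67*24) = 1/1608).

29/24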